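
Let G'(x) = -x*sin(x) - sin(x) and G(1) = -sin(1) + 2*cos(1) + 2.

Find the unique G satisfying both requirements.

G(x) = x*cos(x) - sin(x) + cos(x) + 2

The integrand splits into summands that can be handled one at a time.
A general antiderivative is x*cos(x) - sin(x) + cos(x) + C.
The condition gives C = -sin(1) + 2*cos(1) + 2 - (-sin(1) + 2*cos(1)) = 2.
So G(x) = x*cos(x) - sin(x) + cos(x) + 2.
Check: d/dx[x*cos(x) - sin(x) + cos(x) + 2] = -x*sin(x) - sin(x) = G'(x).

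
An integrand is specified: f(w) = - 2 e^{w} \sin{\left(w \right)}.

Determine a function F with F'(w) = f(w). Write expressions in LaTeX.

An antiderivative is F(w) = \left(- \sin{\left(w \right)} + \cos{\left(w \right)}\right) e^{w}.

For F(w) to be correct the identity F'(w) - f(w) = 0 must hold.
Check: d/dw[\left(- \sin{\left(w \right)} + \cos{\left(w \right)}\right) e^{w}] = - 2 e^{w} \sin{\left(w \right)} = f(w).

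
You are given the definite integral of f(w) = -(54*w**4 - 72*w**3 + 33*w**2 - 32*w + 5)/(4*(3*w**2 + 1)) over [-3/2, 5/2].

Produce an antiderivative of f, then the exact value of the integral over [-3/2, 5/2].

An antiderivative F(w) passes only if d/dw[F] lands on f(w) exactly.
F(w) = -3*w**3/2 + 3*w**2 - 5*w/4 + log(w**2 + 1/3)/3 is an antiderivative of f.
Check: d/dw[-3*w**3/2 + 3*w**2 - 5*w/4 + log(w**2 + 1/3)/3] = (-54*w**4 + 72*w**3 - 33*w**2 + 32*w - 5)/(12*w**2 + 4), which equals f(w).
F(5/2) = -125/16 + log(79/12)/3; F(-3/2) = log(31/12)/3 + 219/16.
Integral = F(5/2) - F(-3/2) = -43/2 - log(31/12)/3 + log(79/12)/3.

Antiderivative: F(w) = -3*w**3/2 + 3*w**2 - 5*w/4 + log(w**2 + 1/3)/3; value = -43/2 - log(31/12)/3 + log(79/12)/3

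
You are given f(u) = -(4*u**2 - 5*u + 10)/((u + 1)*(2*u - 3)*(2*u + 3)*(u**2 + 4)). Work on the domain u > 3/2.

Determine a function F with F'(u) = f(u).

Factor the denominator ((u + 1)*(2*u - 3)*(2*u + 3)*(u**2 + 4)) and decompose: f = (u - 26)/(125*(u**2 + 4)) - 106/(75*(2*u + 3)) - 46/(375*(2*u - 3)) + 19/(25*(u + 1)); each piece integrates to a log, atan, or power term.
Check: d/du[-23*log(u - 3/2)/375 + 19*log(u + 1)/25 - 53*log(u + 3/2)/75 + log(u**2 + 4)/250 - 13*atan(u/2)/125] = (-4*u**2 + 5*u - 10)/(4*u**5 + 4*u**4 + 7*u**3 + 7*u**2 - 36*u - 36), which equals f(u).

An antiderivative is F(u) = -23*log(u - 3/2)/375 + 19*log(u + 1)/25 - 53*log(u + 3/2)/75 + log(u**2 + 4)/250 - 13*atan(u/2)/125.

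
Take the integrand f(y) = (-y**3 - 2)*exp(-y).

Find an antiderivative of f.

Recognize the product-rule pattern: f = u'v + uv' with u = y**3 + 3*y**2 + 6*y + 8, v = exp(-y), so integration by parts undoes it.
Check: d/dy[(y**3 + 3*y**2 + 6*y + 8)*exp(-y)] = (-y**3 - 2)*exp(-y) = f(y).

An antiderivative is F(y) = (y**3 + 3*y**2 + 6*y + 8)*exp(-y).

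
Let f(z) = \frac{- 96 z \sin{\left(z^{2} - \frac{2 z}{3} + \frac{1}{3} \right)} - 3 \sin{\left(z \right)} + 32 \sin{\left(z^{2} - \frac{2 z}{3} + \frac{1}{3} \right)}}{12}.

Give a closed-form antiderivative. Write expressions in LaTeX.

An antiderivative is F(z) = \frac{\cos{\left(z \right)}}{4} + 4 \cos{\left(z^{2} - \frac{2 z}{3} + \frac{1}{3} \right)}.

A first test for any F(z): its z-derivative must equal f(z) identically.
Check: d/dz[\frac{\cos{\left(z \right)}}{4} + 4 \cos{\left(z^{2} - \frac{2 z}{3} + \frac{1}{3} \right)}] = - 8 z \sin{\left(z^{2} - \frac{2 z}{3} + \frac{1}{3} \right)} - \frac{\sin{\left(z \right)}}{4} + \frac{8 \sin{\left(z^{2} - \frac{2 z}{3} + \frac{1}{3} \right)}}{3}, which equals f(z).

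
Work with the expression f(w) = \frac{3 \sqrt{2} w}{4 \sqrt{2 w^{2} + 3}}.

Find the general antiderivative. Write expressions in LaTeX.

f matches the chain-rule pattern g'(h)*h' with inner function h(w) = w^{2} + \frac{3}{2}; substituting u = h(w) collapses the integral.
Check: d/dw[\frac{3 \sqrt{2} \sqrt{2 w^{2} + 3}}{8}] = \frac{3 \sqrt{2} w}{4 \sqrt{2 w^{2} + 3}} = f(w).

F(w) = \frac{3 \sqrt{2} \sqrt{2 w^{2} + 3}}{8} + C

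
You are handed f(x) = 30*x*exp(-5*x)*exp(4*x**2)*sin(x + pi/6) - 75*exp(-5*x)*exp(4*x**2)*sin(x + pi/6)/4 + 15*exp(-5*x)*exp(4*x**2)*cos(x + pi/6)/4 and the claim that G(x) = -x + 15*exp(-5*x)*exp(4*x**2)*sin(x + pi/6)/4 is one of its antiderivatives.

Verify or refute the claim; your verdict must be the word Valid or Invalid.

Invalid: d/dx[G] - f = -1, which is not 0.

d/dx[G] = (120*x*exp(4*x**2)*sin(x + pi/6) - 4*exp(5*x) - 75*exp(4*x**2)*sin(x + pi/6) + 15*exp(4*x**2)*cos(x + pi/6))*exp(-5*x)/4
d/dx[G] - f(x) = -1 != 0.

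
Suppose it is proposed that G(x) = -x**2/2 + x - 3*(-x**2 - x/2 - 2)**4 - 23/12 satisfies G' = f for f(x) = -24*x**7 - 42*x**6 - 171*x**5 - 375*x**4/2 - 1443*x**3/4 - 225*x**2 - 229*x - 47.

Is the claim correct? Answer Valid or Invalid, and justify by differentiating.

Valid. The derivative of G reproduces f.

d/dx[G] = -24*x**7 - 42*x**6 - 171*x**5 - 375*x**4/2 - 1443*x**3/4 - 225*x**2 - 229*x - 47
This equals f(x) exactly, so the claim holds.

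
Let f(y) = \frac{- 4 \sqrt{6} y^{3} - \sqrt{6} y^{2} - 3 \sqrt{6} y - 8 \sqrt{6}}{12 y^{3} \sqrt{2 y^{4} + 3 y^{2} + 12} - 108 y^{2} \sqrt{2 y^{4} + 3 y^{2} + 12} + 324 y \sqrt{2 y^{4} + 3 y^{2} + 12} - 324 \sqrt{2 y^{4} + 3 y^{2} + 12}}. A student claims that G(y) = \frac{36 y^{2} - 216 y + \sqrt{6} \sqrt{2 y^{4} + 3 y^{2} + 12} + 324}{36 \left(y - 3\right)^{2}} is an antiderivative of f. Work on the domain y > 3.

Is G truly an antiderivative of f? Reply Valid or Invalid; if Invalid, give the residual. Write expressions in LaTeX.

Valid. The derivative of G reproduces f.

d/dy[G] = \frac{- 4 \sqrt{6} y^{3} - \sqrt{6} y^{2} - 3 \sqrt{6} y - 8 \sqrt{6}}{12 y^{3} \sqrt{2 y^{4} + 3 y^{2} + 12} - 108 y^{2} \sqrt{2 y^{4} + 3 y^{2} + 12} + 324 y \sqrt{2 y^{4} + 3 y^{2} + 12} - 324 \sqrt{2 y^{4} + 3 y^{2} + 12}}
This equals f(y) exactly, so the claim holds.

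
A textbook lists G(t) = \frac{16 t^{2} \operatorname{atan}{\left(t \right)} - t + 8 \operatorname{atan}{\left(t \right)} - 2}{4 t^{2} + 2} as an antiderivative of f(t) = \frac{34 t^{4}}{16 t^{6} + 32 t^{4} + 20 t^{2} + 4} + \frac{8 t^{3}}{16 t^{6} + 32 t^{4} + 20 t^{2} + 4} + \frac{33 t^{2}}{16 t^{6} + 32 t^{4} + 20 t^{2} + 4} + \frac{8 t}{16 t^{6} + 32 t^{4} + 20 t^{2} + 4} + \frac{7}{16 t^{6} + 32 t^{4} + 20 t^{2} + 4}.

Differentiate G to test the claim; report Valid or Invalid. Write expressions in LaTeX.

d/dt[G] = \frac{34 t^{4} + 8 t^{3} + 33 t^{2} + 8 t + 7}{8 t^{6} + 16 t^{4} + 10 t^{2} + 2}
d/dt[G] - f(t) = \frac{34 t^{4} + 8 t^{3} + 33 t^{2} + 8 t + 7}{16 t^{6} + 32 t^{4} + 20 t^{2} + 4} != 0.

Invalid: d/dt[G] - f = \frac{34 t^{4} + 8 t^{3} + 33 t^{2} + 8 t + 7}{16 t^{6} + 32 t^{4} + 20 t^{2} + 4}, which is not 0.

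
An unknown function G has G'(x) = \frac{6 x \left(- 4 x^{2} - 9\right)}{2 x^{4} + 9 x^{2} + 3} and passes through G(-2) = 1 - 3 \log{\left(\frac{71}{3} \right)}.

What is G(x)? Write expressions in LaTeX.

G(x) = 1 - 3 \log{\left(\frac{2 x^{4}}{3} + 3 x^{2} + 1 \right)}

The substitution u = \frac{2 x^{4}}{3} + 3 x^{2} + 1 works: G'(x) is exactly (dG/du)*(du/dx) for that inner function.
A general antiderivative is - 3 \log{\left(\frac{2 x^{4}}{3} + 3 x^{2} + 1 \right)} + C.
The condition gives C = 1 - 3 \log{\left(\frac{71}{3} \right)} - (- 3 \log{\left(\frac{71}{3} \right)}) = 1.
So G(x) = 1 - 3 \log{\left(\frac{2 x^{4}}{3} + 3 x^{2} + 1 \right)}.
Check: d/dx[1 - 3 \log{\left(\frac{2 x^{4}}{3} + 3 x^{2} + 1 \right)}] = \frac{- 24 x^{3} - 54 x}{2 x^{4} + 9 x^{2} + 3}, which equals G'(x).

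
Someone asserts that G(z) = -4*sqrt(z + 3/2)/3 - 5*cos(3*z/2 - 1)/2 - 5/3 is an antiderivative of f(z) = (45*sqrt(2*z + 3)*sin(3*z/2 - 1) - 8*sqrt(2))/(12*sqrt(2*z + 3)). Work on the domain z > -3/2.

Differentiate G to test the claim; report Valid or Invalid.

d/dz[G] = (45*sqrt(2*z + 3)*sin(3*z/2 - 1) - 8*sqrt(2))/(12*sqrt(2*z + 3))
This equals f(z) exactly, so the claim holds.

Valid - the claim checks out under differentiation.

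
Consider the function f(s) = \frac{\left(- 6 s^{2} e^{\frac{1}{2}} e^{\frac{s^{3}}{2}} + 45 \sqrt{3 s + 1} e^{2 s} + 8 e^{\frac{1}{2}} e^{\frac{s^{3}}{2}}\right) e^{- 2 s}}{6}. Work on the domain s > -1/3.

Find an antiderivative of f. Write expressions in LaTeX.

An antiderivative is F(s) = 5 s \sqrt{3 s + 1} + \frac{5 \sqrt{3 s + 1}}{3} - \frac{2 e^{\frac{1}{2}} e^{- 2 s} e^{\frac{s^{3}}{2}}}{3}.

Check any antiderivative F(s) by computing F'(s) and comparing it with f(s).
Check: d/ds[5 s \sqrt{3 s + 1} + \frac{5 \sqrt{3 s + 1}}{3} - \frac{2 e^{\frac{1}{2}} e^{- 2 s} e^{\frac{s^{3}}{2}}}{3}] = \frac{\left(- 6 s^{2} \sqrt{3 s + 1} e^{\frac{1}{2}} e^{\frac{s^{3}}{2}} + 135 s e^{2 s} + 8 \sqrt{3 s + 1} e^{\frac{1}{2}} e^{\frac{s^{3}}{2}} + 45 e^{2 s}\right) e^{- 2 s}}{6 \sqrt{3 s + 1}}, which equals f(s).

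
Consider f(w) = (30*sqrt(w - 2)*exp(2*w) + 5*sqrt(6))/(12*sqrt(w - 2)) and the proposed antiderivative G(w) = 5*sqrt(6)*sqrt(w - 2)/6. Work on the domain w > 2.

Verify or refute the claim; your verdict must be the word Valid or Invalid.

d/dw[G] = 5*sqrt(6)/(12*sqrt(w - 2))
d/dw[G] - f(w) = -5*exp(2*w)/2 != 0.

Invalid: d/dw[G] - f = -5*exp(2*w)/2, which is not 0.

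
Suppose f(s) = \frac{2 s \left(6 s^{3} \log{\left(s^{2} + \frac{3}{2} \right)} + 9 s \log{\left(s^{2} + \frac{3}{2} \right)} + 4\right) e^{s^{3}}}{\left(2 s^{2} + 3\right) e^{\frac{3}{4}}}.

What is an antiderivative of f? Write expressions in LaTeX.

An antiderivative is F(s) = \frac{2 e^{s^{3}} \log{\left(s^{2} + \frac{3}{2} \right)}}{e^{\frac{3}{4}}}.

Recognize the product-rule pattern: f = u'v + uv' with u = 2 e^{s^{3} - \frac{3}{4}}, v = \log{\left(s^{2} + \frac{3}{2} \right)}, so integration by parts undoes it.
Check: d/ds[\frac{2 e^{s^{3}} \log{\left(s^{2} + \frac{3}{2} \right)}}{e^{\frac{3}{4}}}] = \frac{12 s^{4} e^{s^{3}} \log{\left(s^{2} + \frac{3}{2} \right)} + 18 s^{2} e^{s^{3}} \log{\left(s^{2} + \frac{3}{2} \right)} + 8 s e^{s^{3}}}{2 s^{2} e^{\frac{3}{4}} + 3 e^{\frac{3}{4}}}, which equals f(s).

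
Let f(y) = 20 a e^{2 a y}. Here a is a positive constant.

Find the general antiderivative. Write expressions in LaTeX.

F(y) = 10 e^{2 a y} + C

A first test for any F(y): its y-derivative must equal f(y) identically.
Check: d/dy[10 e^{2 a y}] = 20 a e^{2 a y} = f(y).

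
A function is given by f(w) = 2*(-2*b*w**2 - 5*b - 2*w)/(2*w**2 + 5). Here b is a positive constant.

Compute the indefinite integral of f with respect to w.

F(w) = -2*b*w - log(2*w**2 + 5) + C

Any candidate F(w) must reproduce f(w) exactly when differentiated.
Check: d/dw[-2*b*w - log(2*w**2 + 5)] = (-4*b*w**2 - 10*b - 4*w)/(2*w**2 + 5), which equals f(w).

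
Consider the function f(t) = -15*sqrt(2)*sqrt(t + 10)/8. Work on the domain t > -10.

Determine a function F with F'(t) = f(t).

An antiderivative is F(t) = -5*sqrt(2)*(t + 10)**(3/2)/4.

Whatever form F(t) takes, F'(t) = f(t) is non-negotiable.
Check: d/dt[-5*sqrt(2)*(t + 10)**(3/2)/4] = -15*sqrt(2)*sqrt(t + 10)/8 = f(t).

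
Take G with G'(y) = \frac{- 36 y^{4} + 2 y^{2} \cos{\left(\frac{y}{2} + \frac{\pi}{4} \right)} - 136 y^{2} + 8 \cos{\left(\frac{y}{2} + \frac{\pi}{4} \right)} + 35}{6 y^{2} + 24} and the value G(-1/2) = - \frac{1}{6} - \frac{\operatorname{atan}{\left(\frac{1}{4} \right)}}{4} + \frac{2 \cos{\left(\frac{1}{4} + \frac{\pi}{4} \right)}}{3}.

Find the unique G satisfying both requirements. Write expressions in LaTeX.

Any candidate G(y) must reproduce the stated G'(y) exactly.
A general antiderivative is - 2 y^{3} + \frac{4 y}{3} + \frac{2 \sin{\left(\frac{y}{2} + \frac{\pi}{4} \right)}}{3} + \frac{\operatorname{atan}{\left(\frac{y}{2} \right)}}{4} + \frac{1}{4} + C.
The condition gives C = - \frac{1}{6} - \frac{\operatorname{atan}{\left(\frac{1}{4} \right)}}{4} + \frac{2 \cos{\left(\frac{1}{4} + \frac{\pi}{4} \right)}}{3} - (- \frac{1}{6} - \frac{\operatorname{atan}{\left(\frac{1}{4} \right)}}{4} + \frac{2 \cos{\left(\frac{1}{4} + \frac{\pi}{4} \right)}}{3}) = 0.
So G(y) = - 2 y^{3} + \frac{4 y}{3} + \frac{2 \sin{\left(\frac{y}{2} + \frac{\pi}{4} \right)}}{3} + \frac{\operatorname{atan}{\left(\frac{y}{2} \right)}}{4} + \frac{1}{4}.
Check: d/dy[- 2 y^{3} + \frac{4 y}{3} + \frac{2 \sin{\left(\frac{y}{2} + \frac{\pi}{4} \right)}}{3} + \frac{\operatorname{atan}{\left(\frac{y}{2} \right)}}{4} + \frac{1}{4}] = \frac{- 36 y^{4} + 2 y^{2} \cos{\left(\frac{y}{2} + \frac{\pi}{4} \right)} - 136 y^{2} + 8 \cos{\left(\frac{y}{2} + \frac{\pi}{4} \right)} + 35}{6 y^{2} + 24} = G'(y).

G(y) = - 2 y^{3} + \frac{4 y}{3} + \frac{2 \sin{\left(\frac{y}{2} + \frac{\pi}{4} \right)}}{3} + \frac{\operatorname{atan}{\left(\frac{y}{2} \right)}}{4} + \frac{1}{4}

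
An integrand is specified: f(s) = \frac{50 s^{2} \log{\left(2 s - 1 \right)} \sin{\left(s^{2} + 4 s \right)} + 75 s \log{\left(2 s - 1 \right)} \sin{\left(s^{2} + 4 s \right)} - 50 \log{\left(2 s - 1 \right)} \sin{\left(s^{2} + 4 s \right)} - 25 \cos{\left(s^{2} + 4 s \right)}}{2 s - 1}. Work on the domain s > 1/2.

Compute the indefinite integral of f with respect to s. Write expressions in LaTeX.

Recognize the product-rule pattern: f = u'v + uv' with u = - \frac{25 \cos{\left(s^{2} + 4 s \right)}}{2}, v = \log{\left(2 s - 1 \right)}, so integration by parts undoes it.
Check: d/ds[- \frac{25 \log{\left(2 s - 1 \right)} \cos{\left(s^{2} + 4 s \right)}}{2}] = \frac{50 s^{2} \log{\left(2 s - 1 \right)} \sin{\left(s^{2} + 4 s \right)} + 75 s \log{\left(2 s - 1 \right)} \sin{\left(s^{2} + 4 s \right)} - 50 \log{\left(2 s - 1 \right)} \sin{\left(s^{2} + 4 s \right)} - 25 \cos{\left(s^{2} + 4 s \right)}}{2 s - 1} = f(s).

F(s) = - \frac{25 \log{\left(2 s - 1 \right)} \cos{\left(s^{2} + 4 s \right)}}{2} + C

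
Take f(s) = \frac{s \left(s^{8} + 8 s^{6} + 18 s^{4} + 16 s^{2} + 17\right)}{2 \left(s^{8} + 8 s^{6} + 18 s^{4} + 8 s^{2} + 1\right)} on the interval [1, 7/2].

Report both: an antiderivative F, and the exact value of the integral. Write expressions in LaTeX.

Check any antiderivative F(s) by computing F'(s) and comparing it with f(s).
F(s) = \frac{s^{2} \left(s^{4} + 4 s^{2} + 1\right) - 4}{4 \left(s^{4} + 4 s^{2} + 1\right)} is an antiderivative of f.
Check: d/ds[\frac{s^{2} \left(s^{4} + 4 s^{2} + 1\right) - 4}{4 \left(s^{4} + 4 s^{2} + 1\right)}] = \frac{s^{9} + 8 s^{7} + 18 s^{5} + 16 s^{3} + 17 s}{2 s^{8} + 16 s^{6} + 36 s^{4} + 16 s^{2} + 2}, which equals f(s).
F(7/2) = \frac{156593}{51216}; F(1) = \frac{1}{12}.
Integral = F(7/2) - F(1) = \frac{50775}{17072}.

Antiderivative: F(s) = \frac{s^{2} \left(s^{4} + 4 s^{2} + 1\right) - 4}{4 \left(s^{4} + 4 s^{2} + 1\right)}; value = \frac{50775}{17072}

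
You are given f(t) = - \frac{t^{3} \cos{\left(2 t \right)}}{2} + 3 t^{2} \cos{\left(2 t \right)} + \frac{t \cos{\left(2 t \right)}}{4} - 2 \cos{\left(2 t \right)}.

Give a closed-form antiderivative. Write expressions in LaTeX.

The integrand splits into summands that can be handled one at a time.
Check: d/dt[- \frac{t^{3} \sin{\left(2 t \right)}}{4} + \frac{3 t^{2} \sin{\left(2 t \right)}}{2} - \frac{3 t^{2} \cos{\left(2 t \right)}}{8} + \frac{t \sin{\left(2 t \right)}}{2} + \frac{3 t \cos{\left(2 t \right)}}{2} - \frac{7 \sin{\left(2 t \right)}}{4} + \frac{\cos{\left(2 t \right)}}{4}] = - \frac{t^{3} \cos{\left(2 t \right)}}{2} + 3 t^{2} \cos{\left(2 t \right)} + \frac{t \cos{\left(2 t \right)}}{4} - 2 \cos{\left(2 t \right)} = f(t).

An antiderivative is F(t) = - \frac{t^{3} \sin{\left(2 t \right)}}{4} + \frac{3 t^{2} \sin{\left(2 t \right)}}{2} - \frac{3 t^{2} \cos{\left(2 t \right)}}{8} + \frac{t \sin{\left(2 t \right)}}{2} + \frac{3 t \cos{\left(2 t \right)}}{2} - \frac{7 \sin{\left(2 t \right)}}{4} + \frac{\cos{\left(2 t \right)}}{4}.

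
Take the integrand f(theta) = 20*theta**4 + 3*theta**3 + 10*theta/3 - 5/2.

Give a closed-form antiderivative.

The integrand splits into summands that can be handled one at a time.
Check: d/dtheta[4*theta**5 + 3*theta**4/4 + 5*theta**2/3 - 5*theta/2] = 20*theta**4 + 3*theta**3 + 10*theta/3 - 5/2 = f(theta).

An antiderivative is F(theta) = 4*theta**5 + 3*theta**4/4 + 5*theta**2/3 - 5*theta/2.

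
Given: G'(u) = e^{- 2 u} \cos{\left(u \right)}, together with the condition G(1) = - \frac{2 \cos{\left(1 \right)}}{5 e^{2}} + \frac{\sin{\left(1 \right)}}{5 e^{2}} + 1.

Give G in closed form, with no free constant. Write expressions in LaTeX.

The proposed G(u) is checked by its d/du: the result must match the given G'(u).
A general antiderivative is \frac{e^{- 2 u} \sin{\left(u \right)}}{5} - \frac{2 e^{- 2 u} \cos{\left(u \right)}}{5} + C.
The condition gives C = - \frac{2 \cos{\left(1 \right)}}{5 e^{2}} + \frac{\sin{\left(1 \right)}}{5 e^{2}} + 1 - (- \frac{2 \cos{\left(1 \right)}}{5 e^{2}} + \frac{\sin{\left(1 \right)}}{5 e^{2}}) = 1.
So G(u) = - \frac{\left(- 5 e^{2 u} - \sin{\left(u \right)} + 2 \cos{\left(u \right)}\right) e^{- 2 u}}{5}.
Check: d/du[- \frac{\left(- 5 e^{2 u} - \sin{\left(u \right)} + 2 \cos{\left(u \right)}\right) e^{- 2 u}}{5}] = e^{- 2 u} \cos{\left(u \right)} = G'(u).

G(u) = - \frac{\left(- 5 e^{2 u} - \sin{\left(u \right)} + 2 \cos{\left(u \right)}\right) e^{- 2 u}}{5}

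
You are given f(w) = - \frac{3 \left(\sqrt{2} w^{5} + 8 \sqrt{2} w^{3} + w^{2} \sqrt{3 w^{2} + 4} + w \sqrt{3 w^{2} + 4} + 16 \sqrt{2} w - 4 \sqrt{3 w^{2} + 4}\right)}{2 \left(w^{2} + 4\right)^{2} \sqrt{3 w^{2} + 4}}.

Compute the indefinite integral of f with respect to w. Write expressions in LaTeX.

For F(w) to be correct the identity F'(w) - f(w) = 0 must hold.
Check: d/dw[- \frac{2 \sqrt{2} w^{2} \sqrt{3 w^{2} + 4} - 6 w + 8 \sqrt{2} \sqrt{3 w^{2} + 4} - 3}{4 \left(w^{2} + 4\right)}] = \frac{- 3 \sqrt{2} w^{5} - 24 \sqrt{2} w^{3} - 3 w^{2} \sqrt{3 w^{2} + 4} - 3 w \sqrt{3 w^{2} + 4} - 48 \sqrt{2} w + 12 \sqrt{3 w^{2} + 4}}{2 w^{4} \sqrt{3 w^{2} + 4} + 16 w^{2} \sqrt{3 w^{2} + 4} + 32 \sqrt{3 w^{2} + 4}}, which equals f(w).

F(w) = - \frac{2 \sqrt{2} w^{2} \sqrt{3 w^{2} + 4} - 6 w + 8 \sqrt{2} \sqrt{3 w^{2} + 4} - 3}{4 \left(w^{2} + 4\right)} + C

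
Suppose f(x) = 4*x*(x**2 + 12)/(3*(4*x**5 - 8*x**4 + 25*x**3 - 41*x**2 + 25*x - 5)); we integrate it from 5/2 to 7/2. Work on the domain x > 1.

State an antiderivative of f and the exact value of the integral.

Antiderivative: F(x) = 26*log(x - 1)/9 - 572*log(x - 1/2)/189 + 13*log(x**2 + 5)/189 - 10*sqrt(5)*atan(sqrt(5)*x/5)/189 + 14/(18*x - 9); value = -572*log(3)/189 - 26*log(3/2)/9 - 13*log(45/4)/189 - 7/54 - 10*sqrt(5)*atan(7*sqrt(5)/10)/189 + 10*sqrt(5)*atan(sqrt(5)/2)/189 + 13*log(69/4)/189 + 572*log(2)/189 + 26*log(5/2)/9

The denominator factors as 3*(x - 1)*(2*x - 1)**2*(x**2 + 5); partial fractions split f into directly integrable pieces: 2*(13*x - 25)/(189*(x**2 + 5)) - 1144/(189*(2*x - 1)) - 28/(9*(2*x - 1)**2) + 26/(9*(x - 1)).
F(x) = 26*log(x - 1)/9 - 572*log(x - 1/2)/189 + 13*log(x**2 + 5)/189 - 10*sqrt(5)*atan(sqrt(5)*x/5)/189 + 14/(18*x - 9) is an antiderivative of f.
Check: d/dx[26*log(x - 1)/9 - 572*log(x - 1/2)/189 + 13*log(x**2 + 5)/189 - 10*sqrt(5)*atan(sqrt(5)*x/5)/189 + 14/(18*x - 9)] = (4*x**3 + 48*x)/(12*x**5 - 24*x**4 + 75*x**3 - 123*x**2 + 75*x - 15), which equals f(x).
F(7/2) = -572*log(3)/189 - 10*sqrt(5)*atan(7*sqrt(5)/10)/189 + 13*log(69/4)/189 + 7/27 + 26*log(5/2)/9; F(5/2) = -572*log(2)/189 - 10*sqrt(5)*atan(sqrt(5)/2)/189 + 13*log(45/4)/189 + 7/18 + 26*log(3/2)/9.
Integral = F(7/2) - F(5/2) = -572*log(3)/189 - 26*log(3/2)/9 - 13*log(45/4)/189 - 7/54 - 10*sqrt(5)*atan(7*sqrt(5)/10)/189 + 10*sqrt(5)*atan(sqrt(5)/2)/189 + 13*log(69/4)/189 + 572*log(2)/189 + 26*log(5/2)/9.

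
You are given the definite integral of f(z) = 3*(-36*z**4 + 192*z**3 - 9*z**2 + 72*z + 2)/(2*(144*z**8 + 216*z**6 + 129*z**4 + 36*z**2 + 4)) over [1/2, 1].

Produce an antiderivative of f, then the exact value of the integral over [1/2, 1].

Antiderivative: F(z) = (3*z - 12)/(24*z**4 + 18*z**2 + 4); value = 393/460

Recognize the product-rule pattern: f = u'v + uv' with u = 1/(2*z**4 + 3*z**2/2 + 1/3), v = z/4 - 1, so integration by parts undoes it.
F(z) = (3*z - 12)/(24*z**4 + 18*z**2 + 4) is an antiderivative of f.
Check: d/dz[(3*z - 12)/(24*z**4 + 18*z**2 + 4)] = (-108*z**4 + 576*z**3 - 27*z**2 + 216*z + 6)/(288*z**8 + 432*z**6 + 258*z**4 + 72*z**2 + 8), which equals f(z).
F(1) = -9/46; F(1/2) = -21/20.
Integral = F(1) - F(1/2) = 393/460.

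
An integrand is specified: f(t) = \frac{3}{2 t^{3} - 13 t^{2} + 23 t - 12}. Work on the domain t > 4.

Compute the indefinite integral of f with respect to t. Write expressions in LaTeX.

The denominator factors as \left(t - 4\right) \left(t - 1\right) \left(2 t - 3\right); partial fractions split f into directly integrable pieces: - \frac{12}{5 \left(2 t - 3\right)} + \frac{1}{t - 1} + \frac{1}{5 \left(t - 4\right)}.
Check: d/dt[\frac{\log{\left(t - 4 \right)}}{5} - \frac{6 \log{\left(t - \frac{3}{2} \right)}}{5} + \log{\left(t - 1 \right)}] = \frac{3}{2 t^{3} - 13 t^{2} + 23 t - 12} = f(t).

F(t) = \frac{\log{\left(t - 4 \right)}}{5} - \frac{6 \log{\left(t - \frac{3}{2} \right)}}{5} + \log{\left(t - 1 \right)} + C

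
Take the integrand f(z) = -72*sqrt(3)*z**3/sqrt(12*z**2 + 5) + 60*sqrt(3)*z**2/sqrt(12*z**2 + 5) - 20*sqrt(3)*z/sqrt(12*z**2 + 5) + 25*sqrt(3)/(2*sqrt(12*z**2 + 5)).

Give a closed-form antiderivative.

Recognize the product-rule pattern: f = u'v + uv' with u = -3*sqrt(4*z**2 + 5/3), v = 2*z**2 - 5*z/2, so integration by parts undoes it.
Check: d/dz[-6*z**2*sqrt(4*z**2 + 5/3) + 15*z*sqrt(4*z**2 + 5/3)/2] = sqrt(3)*(-432*z**3 + 360*z**2 - 120*z + 75)/(6*sqrt(12*z**2 + 5)), which equals f(z).

An antiderivative is F(z) = -6*z**2*sqrt(4*z**2 + 5/3) + 15*z*sqrt(4*z**2 + 5/3)/2.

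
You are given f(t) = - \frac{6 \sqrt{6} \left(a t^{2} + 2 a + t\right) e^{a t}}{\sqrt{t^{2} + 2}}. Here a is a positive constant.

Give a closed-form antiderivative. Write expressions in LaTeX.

An antiderivative is F(t) = - 6 \sqrt{6} \sqrt{t^{2} + 2} e^{a t}.

Recognize the product-rule pattern: f = u'v + uv' with u = - 12 \sqrt{\frac{3 t^{2}}{2} + 3}, v = e^{a t}, so integration by parts undoes it.
Check: d/dt[- 6 \sqrt{6} \sqrt{t^{2} + 2} e^{a t}] = \frac{- 6 \sqrt{6} a t^{2} e^{a t} - 12 \sqrt{6} a e^{a t} - 6 \sqrt{6} t e^{a t}}{\sqrt{t^{2} + 2}}, which equals f(t).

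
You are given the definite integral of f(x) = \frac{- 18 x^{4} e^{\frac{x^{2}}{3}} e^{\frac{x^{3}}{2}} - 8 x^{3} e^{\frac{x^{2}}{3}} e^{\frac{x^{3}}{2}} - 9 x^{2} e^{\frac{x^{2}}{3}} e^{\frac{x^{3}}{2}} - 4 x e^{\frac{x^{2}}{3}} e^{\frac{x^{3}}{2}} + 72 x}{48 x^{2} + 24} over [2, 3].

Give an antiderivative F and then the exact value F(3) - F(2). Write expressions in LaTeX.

Any candidate F(x) must reproduce f(x) exactly when differentiated.
F(x) = - \frac{e^{\frac{x^{2}}{3}} e^{\frac{x^{3}}{2}} - 3 \log{\left(4 x^{2} + 2 \right)}}{4} is an antiderivative of f.
Check: d/dx[- \frac{e^{\frac{x^{2}}{3}} e^{\frac{x^{3}}{2}} - 3 \log{\left(4 x^{2} + 2 \right)}}{4}] = \frac{- 18 x^{4} e^{\frac{x^{2}}{3}} e^{\frac{x^{3}}{2}} - 8 x^{3} e^{\frac{x^{2}}{3}} e^{\frac{x^{3}}{2}} - 9 x^{2} e^{\frac{x^{2}}{3}} e^{\frac{x^{3}}{2}} - 4 x e^{\frac{x^{2}}{3}} e^{\frac{x^{3}}{2}} + 72 x}{48 x^{2} + 24} = f(x).
F(3) = - \frac{e^{\frac{33}{2}}}{4} + \frac{3 \log{\left(38 \right)}}{4}; F(2) = - \frac{e^{\frac{16}{3}}}{4} + \frac{3 \log{\left(18 \right)}}{4}.
Integral = F(3) - F(2) = - \frac{e^{\frac{33}{2}}}{4} - \frac{3 \log{\left(18 \right)}}{4} + \frac{3 \log{\left(38 \right)}}{4} + \frac{e^{\frac{16}{3}}}{4}.

Antiderivative: F(x) = - \frac{e^{\frac{x^{2}}{3}} e^{\frac{x^{3}}{2}} - 3 \log{\left(4 x^{2} + 2 \right)}}{4}; value = - \frac{e^{\frac{33}{2}}}{4} - \frac{3 \log{\left(18 \right)}}{4} + \frac{3 \log{\left(38 \right)}}{4} + \frac{e^{\frac{16}{3}}}{4}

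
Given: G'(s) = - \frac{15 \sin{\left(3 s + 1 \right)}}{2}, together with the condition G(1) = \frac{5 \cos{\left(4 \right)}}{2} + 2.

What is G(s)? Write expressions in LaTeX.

The proposed G(s) is checked by its d/ds: the result must match the given G'(s).
A general antiderivative is \frac{5 \cos{\left(3 s + 1 \right)}}{2} + C.
The condition gives C = \frac{5 \cos{\left(4 \right)}}{2} + 2 - (\frac{5 \cos{\left(4 \right)}}{2}) = 2.
So G(s) = \frac{5 \cos{\left(3 s + 1 \right)}}{2} + 2.
Check: d/ds[\frac{5 \cos{\left(3 s + 1 \right)}}{2} + 2] = - \frac{15 \sin{\left(3 s + 1 \right)}}{2} = G'(s).

G(s) = \frac{5 \cos{\left(3 s + 1 \right)}}{2} + 2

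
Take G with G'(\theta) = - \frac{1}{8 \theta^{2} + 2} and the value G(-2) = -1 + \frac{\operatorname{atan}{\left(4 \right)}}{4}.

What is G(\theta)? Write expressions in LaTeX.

G(\theta) = - \frac{\operatorname{atan}{\left(2 \theta \right)}}{4} - 1

Recover the given G'(\theta) by differentiating a candidate G(\theta); any mismatch rules it out.
A general antiderivative is - \frac{\operatorname{atan}{\left(2 \theta \right)}}{4} + C.
The condition gives C = -1 + \frac{\operatorname{atan}{\left(4 \right)}}{4} - (\frac{\operatorname{atan}{\left(4 \right)}}{4}) = -1.
So G(\theta) = - \frac{\operatorname{atan}{\left(2 \theta \right)}}{4} - 1.
Check: d/d\theta[- \frac{\operatorname{atan}{\left(2 \theta \right)}}{4} - 1] = - \frac{1}{8 \theta^{2} + 2} = G'(\theta).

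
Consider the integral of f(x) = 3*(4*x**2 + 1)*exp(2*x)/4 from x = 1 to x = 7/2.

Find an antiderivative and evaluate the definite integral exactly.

Recognize the product-rule pattern: f = u'v + uv' with u = 3*x**2/2 - 3*x/2 + 9/8, v = exp(2*x), so integration by parts undoes it.
F(x) = 3*x**2*exp(2*x)/2 - 3*x*exp(2*x)/2 + 9*exp(2*x)/8 is an antiderivative of f.
Check: d/dx[3*x**2*exp(2*x)/2 - 3*x*exp(2*x)/2 + 9*exp(2*x)/8] = 3*x**2*exp(2*x) + 3*exp(2*x)/4, which equals f(x).
F(7/2) = 57*exp(7)/4; F(1) = 9*exp(2)/8.
Integral = F(7/2) - F(1) = -9*exp(2)/8 + 57*exp(7)/4.

Antiderivative: F(x) = 3*x**2*exp(2*x)/2 - 3*x*exp(2*x)/2 + 9*exp(2*x)/8; value = -9*exp(2)/8 + 57*exp(7)/4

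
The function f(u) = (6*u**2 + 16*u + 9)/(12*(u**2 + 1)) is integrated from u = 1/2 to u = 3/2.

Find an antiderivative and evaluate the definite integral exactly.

A candidate is checked by its d/du: the result must match f(u).
F(u) = u/2 + 2*log(u**2 + 1)/3 + atan(u)/4 is an antiderivative of f.
Check: d/du[u/2 + 2*log(u**2 + 1)/3 + atan(u)/4] = (6*u**2 + 16*u + 9)/(12*u**2 + 12), which equals f(u).
F(3/2) = atan(3/2)/4 + 3/4 + 2*log(13/4)/3; F(1/2) = atan(1/2)/4 + 2*log(5/4)/3 + 1/4.
Integral = F(3/2) - F(1/2) = -2*log(5/4)/3 - atan(1/2)/4 + atan(3/2)/4 + 1/2 + 2*log(13/4)/3.

Antiderivative: F(u) = u/2 + 2*log(u**2 + 1)/3 + atan(u)/4; value = -2*log(5/4)/3 - atan(1/2)/4 + atan(3/2)/4 + 1/2 + 2*log(13/4)/3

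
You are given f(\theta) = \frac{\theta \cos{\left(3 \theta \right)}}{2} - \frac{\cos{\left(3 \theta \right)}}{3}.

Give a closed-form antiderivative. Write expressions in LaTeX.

An antiderivative is F(\theta) = \frac{3 \theta \sin{\left(3 \theta \right)} - 2 \sin{\left(3 \theta \right)} + \cos{\left(3 \theta \right)}}{18}.

Integrate term by term and add the pieces.
Check: d/d\theta[\frac{3 \theta \sin{\left(3 \theta \right)} - 2 \sin{\left(3 \theta \right)} + \cos{\left(3 \theta \right)}}{18}] = \frac{\theta \cos{\left(3 \theta \right)}}{2} - \frac{\cos{\left(3 \theta \right)}}{3} = f(\theta).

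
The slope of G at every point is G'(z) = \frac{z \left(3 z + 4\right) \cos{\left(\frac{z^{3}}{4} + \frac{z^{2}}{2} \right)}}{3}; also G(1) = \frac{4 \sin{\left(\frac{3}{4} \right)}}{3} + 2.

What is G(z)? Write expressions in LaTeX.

G'(z) matches the chain-rule pattern g'(h)*h' with inner function h(z) = \frac{z^{3}}{4} + \frac{z^{2}}{2}; substituting u = h(z) collapses the integral.
A general antiderivative is \frac{4 \sin{\left(\frac{z^{3}}{4} + \frac{z^{2}}{2} \right)}}{3} + C.
The condition gives C = \frac{4 \sin{\left(\frac{3}{4} \right)}}{3} + 2 - (\frac{4 \sin{\left(\frac{3}{4} \right)}}{3}) = 2.
So G(z) = \frac{2 \left(2 \sin{\left(\frac{z^{3}}{4} + \frac{z^{2}}{2} \right)} + 3\right)}{3}.
Check: d/dz[\frac{2 \left(2 \sin{\left(\frac{z^{3}}{4} + \frac{z^{2}}{2} \right)} + 3\right)}{3}] = z^{2} \cos{\left(\frac{z^{3}}{4} + \frac{z^{2}}{2} \right)} + \frac{4 z \cos{\left(\frac{z^{3}}{4} + \frac{z^{2}}{2} \right)}}{3}, which equals G'(z).

G(z) = \frac{2 \left(2 \sin{\left(\frac{z^{3}}{4} + \frac{z^{2}}{2} \right)} + 3\right)}{3}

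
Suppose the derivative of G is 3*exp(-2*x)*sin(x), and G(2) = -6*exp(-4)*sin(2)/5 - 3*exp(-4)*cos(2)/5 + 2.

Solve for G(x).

G(x) = -(-10*exp(2*x) + 6*sin(x) + 3*cos(x))*exp(-2*x)/5

The proposed G(x) is checked by its d/dx: the result must match the given G'(x).
A general antiderivative is -6*exp(-2*x)*sin(x)/5 - 3*exp(-2*x)*cos(x)/5 + C.
The condition gives C = -6*exp(-4)*sin(2)/5 - 3*exp(-4)*cos(2)/5 + 2 - (-6*exp(-4)*sin(2)/5 - 3*exp(-4)*cos(2)/5) = 2.
So G(x) = -(-10*exp(2*x) + 6*sin(x) + 3*cos(x))*exp(-2*x)/5.
Check: d/dx[-(-10*exp(2*x) + 6*sin(x) + 3*cos(x))*exp(-2*x)/5] = 3*exp(-2*x)*sin(x) = G'(x).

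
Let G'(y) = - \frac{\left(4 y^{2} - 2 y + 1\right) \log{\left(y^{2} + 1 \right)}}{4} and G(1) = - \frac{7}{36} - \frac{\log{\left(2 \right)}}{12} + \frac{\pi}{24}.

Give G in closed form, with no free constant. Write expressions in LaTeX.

G(y) = - \frac{y^{3} \log{\left(y^{2} + 1 \right)}}{3} + \frac{2 y^{3}}{9} + \frac{y^{2} \log{\left(y^{2} + 1 \right)}}{4} - \frac{y^{2}}{4} - \frac{y \log{\left(y^{2} + 1 \right)}}{4} - \frac{y}{6} + \frac{\log{\left(y^{2} + 1 \right)}}{4} + \frac{\operatorname{atan}{\left(y \right)}}{6}

Check a candidate G(y) by differentiating: d/dy[G] must match the given G'(y).
A general antiderivative is \frac{2 y^{3}}{9} - \frac{y^{2}}{4} - \frac{y}{6} + \left(- \frac{y^{3}}{3} + \frac{y^{2}}{4} - \frac{y}{4}\right) \log{\left(y^{2} + 1 \right)} + \frac{\log{\left(y^{2} + 1 \right)}}{4} + \frac{\operatorname{atan}{\left(y \right)}}{6} + C.
The condition gives C = - \frac{7}{36} - \frac{\log{\left(2 \right)}}{12} + \frac{\pi}{24} - (- \frac{7}{36} - \frac{\log{\left(2 \right)}}{12} + \frac{\pi}{24}) = 0.
So G(y) = - \frac{y^{3} \log{\left(y^{2} + 1 \right)}}{3} + \frac{2 y^{3}}{9} + \frac{y^{2} \log{\left(y^{2} + 1 \right)}}{4} - \frac{y^{2}}{4} - \frac{y \log{\left(y^{2} + 1 \right)}}{4} - \frac{y}{6} + \frac{\log{\left(y^{2} + 1 \right)}}{4} + \frac{\operatorname{atan}{\left(y \right)}}{6}.
Check: d/dy[- \frac{y^{3} \log{\left(y^{2} + 1 \right)}}{3} + \frac{2 y^{3}}{9} + \frac{y^{2} \log{\left(y^{2} + 1 \right)}}{4} - \frac{y^{2}}{4} - \frac{y \log{\left(y^{2} + 1 \right)}}{4} - \frac{y}{6} + \frac{\log{\left(y^{2} + 1 \right)}}{4} + \frac{\operatorname{atan}{\left(y \right)}}{6}] = - y^{2} \log{\left(y^{2} + 1 \right)} + \frac{y \log{\left(y^{2} + 1 \right)}}{2} - \frac{\log{\left(y^{2} + 1 \right)}}{4}, which equals G'(y).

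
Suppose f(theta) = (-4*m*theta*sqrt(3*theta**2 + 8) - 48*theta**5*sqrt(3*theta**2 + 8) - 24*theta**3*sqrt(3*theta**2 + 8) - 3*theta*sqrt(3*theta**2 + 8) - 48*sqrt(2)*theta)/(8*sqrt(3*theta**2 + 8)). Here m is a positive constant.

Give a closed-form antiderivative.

A candidate is checked by its d/dtheta: the result must match f(theta).
Check: d/dtheta[sqrt(2)*(-16*sqrt(2)*m*theta**2 - 64*sqrt(2)*theta**6 - 48*sqrt(2)*theta**4 - 12*sqrt(2)*theta**2 - 256*sqrt(3*theta**2 + 8) - sqrt(2))/128] = (-4*m*theta*sqrt(3*theta**2 + 8) - 48*theta**5*sqrt(3*theta**2 + 8) - 24*theta**3*sqrt(3*theta**2 + 8) - 3*theta*sqrt(3*theta**2 + 8) - 48*sqrt(2)*theta)/(8*sqrt(3*theta**2 + 8)) = f(theta).

An antiderivative is F(theta) = sqrt(2)*(-16*sqrt(2)*m*theta**2 - 64*sqrt(2)*theta**6 - 48*sqrt(2)*theta**4 - 12*sqrt(2)*theta**2 - 256*sqrt(3*theta**2 + 8) - sqrt(2))/128.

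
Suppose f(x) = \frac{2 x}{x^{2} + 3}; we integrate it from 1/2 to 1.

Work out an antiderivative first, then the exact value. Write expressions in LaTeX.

The substitution u = x^{2} + 3 works: f is exactly (dF/du)*(du/dx) for that inner function.
F(x) = \log{\left(x^{2} + 3 \right)} is an antiderivative of f.
Check: d/dx[\log{\left(x^{2} + 3 \right)}] = \frac{2 x}{x^{2} + 3} = f(x).
F(1) = \log{\left(4 \right)}; F(1/2) = \log{\left(\frac{13}{4} \right)}.
Integral = F(1) - F(1/2) = - \log{\left(\frac{13}{4} \right)} + \log{\left(4 \right)}.

Antiderivative: F(x) = \log{\left(x^{2} + 3 \right)}; value = - \log{\left(\frac{13}{4} \right)} + \log{\left(4 \right)}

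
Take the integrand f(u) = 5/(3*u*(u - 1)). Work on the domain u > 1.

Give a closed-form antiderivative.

The denominator factors as 3*u*(u - 1); partial fractions split f into directly integrable pieces: 5/(3*(u - 1)) - 5/(3*u).
Check: d/du[-5*log(u)/3 + 5*log(u - 1)/3] = 5/(3*u**2 - 3*u), which equals f(u).

An antiderivative is F(u) = -5*log(u)/3 + 5*log(u - 1)/3.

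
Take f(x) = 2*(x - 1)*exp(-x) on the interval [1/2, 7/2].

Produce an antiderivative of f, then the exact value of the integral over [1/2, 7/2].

Antiderivative: F(x) = -2*x*exp(-x); value = -7*exp(-7/2) + exp(-1/2)

f has the shape u'v + uv' for u = -2*x and v = exp(-x) — it is the derivative of the product u*v.
F(x) = -2*x*exp(-x) is an antiderivative of f.
Check: d/dx[-2*x*exp(-x)] = (2*x - 2)*exp(-x), which equals f(x).
F(7/2) = -7*exp(-7/2); F(1/2) = -exp(-1/2).
Integral = F(7/2) - F(1/2) = -7*exp(-7/2) + exp(-1/2).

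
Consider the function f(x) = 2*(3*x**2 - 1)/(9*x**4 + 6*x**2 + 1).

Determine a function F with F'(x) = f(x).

An antiderivative is F(x) = -2*x/(3*x**2 + 1).

f has the shape u'v + uv' for u = -2*x and v = 1/(3*x**2 + 1) — it is the derivative of the product u*v.
Check: d/dx[-2*x/(3*x**2 + 1)] = (6*x**2 - 2)/(9*x**4 + 6*x**2 + 1), which equals f(x).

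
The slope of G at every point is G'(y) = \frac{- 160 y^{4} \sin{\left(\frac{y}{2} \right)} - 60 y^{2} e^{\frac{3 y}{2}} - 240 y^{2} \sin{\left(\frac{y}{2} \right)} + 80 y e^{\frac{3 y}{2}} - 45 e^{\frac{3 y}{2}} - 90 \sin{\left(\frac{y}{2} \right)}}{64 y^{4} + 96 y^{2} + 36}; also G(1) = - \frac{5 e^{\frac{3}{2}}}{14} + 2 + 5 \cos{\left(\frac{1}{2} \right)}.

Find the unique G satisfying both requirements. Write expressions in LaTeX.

G(y) = 5 \cos{\left(\frac{y}{2} \right)} + 2 - \frac{5 e^{\frac{3 y}{2}}}{4 \left(2 y^{2} + \frac{3}{2}\right)}

Any candidate G(y) must reproduce the stated G'(y) exactly.
A general antiderivative is 5 \cos{\left(\frac{y}{2} \right)} - \frac{5 e^{\frac{3 y}{2}}}{4 \left(2 y^{2} + \frac{3}{2}\right)} + C.
The condition gives C = - \frac{5 e^{\frac{3}{2}}}{14} + 2 + 5 \cos{\left(\frac{1}{2} \right)} - (- \frac{5 e^{\frac{3}{2}}}{14} + 5 \cos{\left(\frac{1}{2} \right)}) = 2.
So G(y) = 5 \cos{\left(\frac{y}{2} \right)} + 2 - \frac{5 e^{\frac{3 y}{2}}}{4 \left(2 y^{2} + \frac{3}{2}\right)}.
Check: d/dy[5 \cos{\left(\frac{y}{2} \right)} + 2 - \frac{5 e^{\frac{3 y}{2}}}{4 \left(2 y^{2} + \frac{3}{2}\right)}] = \frac{- 160 y^{4} \sin{\left(\frac{y}{2} \right)} - 60 y^{2} e^{\frac{3 y}{2}} - 240 y^{2} \sin{\left(\frac{y}{2} \right)} + 80 y e^{\frac{3 y}{2}} - 45 e^{\frac{3 y}{2}} - 90 \sin{\left(\frac{y}{2} \right)}}{64 y^{4} + 96 y^{2} + 36} = G'(y).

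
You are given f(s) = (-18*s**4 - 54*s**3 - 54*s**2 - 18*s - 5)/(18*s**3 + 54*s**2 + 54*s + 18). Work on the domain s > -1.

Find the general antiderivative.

F(s) = -s**2/2 + 5/(4*(3*s + 3)**2) + C

An antiderivative F(s) passes only if d/ds[F] lands on f(s) exactly.
Check: d/ds[-s**2/2 + 5/(4*(3*s + 3)**2)] = (-18*s**4 - 54*s**3 - 54*s**2 - 18*s - 5)/(18*s**3 + 54*s**2 + 54*s + 18) = f(s).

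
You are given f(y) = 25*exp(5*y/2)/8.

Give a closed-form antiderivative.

An antiderivative is F(y) = 5*exp(5*y/2)/4.

Recover f(y) by differentiating a candidate F(y); any mismatch rules it out.
Check: d/dy[5*exp(5*y/2)/4] = 25*exp(5*y/2)/8 = f(y).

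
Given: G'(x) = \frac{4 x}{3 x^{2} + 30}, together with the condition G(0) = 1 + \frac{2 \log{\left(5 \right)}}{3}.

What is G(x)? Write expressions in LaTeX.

The substitution u = \frac{x^{2}}{2} + 5 works: G'(x) is exactly (dG/du)*(du/dx) for that inner function.
A general antiderivative is \frac{2 \log{\left(\frac{x^{2}}{2} + 5 \right)}}{3} + C.
The condition gives C = 1 + \frac{2 \log{\left(5 \right)}}{3} - (\frac{2 \log{\left(5 \right)}}{3}) = 1.
So G(x) = \frac{2 \log{\left(\frac{x^{2}}{2} + 5 \right)}}{3} + 1.
Check: d/dx[\frac{2 \log{\left(\frac{x^{2}}{2} + 5 \right)}}{3} + 1] = \frac{4 x}{3 x^{2} + 30} = G'(x).

G(x) = \frac{2 \log{\left(\frac{x^{2}}{2} + 5 \right)}}{3} + 1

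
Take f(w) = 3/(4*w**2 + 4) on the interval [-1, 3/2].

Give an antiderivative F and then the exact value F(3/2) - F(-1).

Antiderivative: F(w) = 3*atan(w)/4; value = 3*pi/16 + 3*atan(3/2)/4

Differentiate the proposed F(w) back; it has to land on f(w) exactly.
F(w) = 3*atan(w)/4 is an antiderivative of f.
Check: d/dw[3*atan(w)/4] = 3/(4*w**2 + 4) = f(w).
F(3/2) = 3*atan(3/2)/4; F(-1) = -3*pi/16.
Integral = F(3/2) - F(-1) = 3*pi/16 + 3*atan(3/2)/4.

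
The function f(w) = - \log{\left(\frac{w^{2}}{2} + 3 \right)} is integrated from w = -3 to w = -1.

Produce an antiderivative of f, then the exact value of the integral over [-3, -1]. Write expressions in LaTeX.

Recover f(w) by differentiating a candidate F(w); any mismatch rules it out.
F(w) = - w \log{\left(\frac{w^{2}}{2} + 3 \right)} + 2 w - 2 \sqrt{6} \operatorname{atan}{\left(\frac{\sqrt{6} w}{6} \right)} is an antiderivative of f.
Check: d/dw[- w \log{\left(\frac{w^{2}}{2} + 3 \right)} + 2 w - 2 \sqrt{6} \operatorname{atan}{\left(\frac{\sqrt{6} w}{6} \right)}] = - \log{\left(\frac{w^{2}}{2} + 3 \right)} = f(w).
F(-1) = -2 + \log{\left(\frac{7}{2} \right)} + 2 \sqrt{6} \operatorname{atan}{\left(\frac{\sqrt{6}}{6} \right)}; F(-3) = -6 + 2 \sqrt{6} \operatorname{atan}{\left(\frac{\sqrt{6}}{2} \right)} + 3 \log{\left(\frac{15}{2} \right)}.
Integral = F(-1) - F(-3) = - 3 \log{\left(\frac{15}{2} \right)} - 2 \sqrt{6} \operatorname{atan}{\left(\frac{\sqrt{6}}{2} \right)} + \log{\left(\frac{7}{2} \right)} + 2 \sqrt{6} \operatorname{atan}{\left(\frac{\sqrt{6}}{6} \right)} + 4.

Antiderivative: F(w) = - w \log{\left(\frac{w^{2}}{2} + 3 \right)} + 2 w - 2 \sqrt{6} \operatorname{atan}{\left(\frac{\sqrt{6} w}{6} \right)}; value = - 3 \log{\left(\frac{15}{2} \right)} - 2 \sqrt{6} \operatorname{atan}{\left(\frac{\sqrt{6}}{2} \right)} + \log{\left(\frac{7}{2} \right)} + 2 \sqrt{6} \operatorname{atan}{\left(\frac{\sqrt{6}}{6} \right)} + 4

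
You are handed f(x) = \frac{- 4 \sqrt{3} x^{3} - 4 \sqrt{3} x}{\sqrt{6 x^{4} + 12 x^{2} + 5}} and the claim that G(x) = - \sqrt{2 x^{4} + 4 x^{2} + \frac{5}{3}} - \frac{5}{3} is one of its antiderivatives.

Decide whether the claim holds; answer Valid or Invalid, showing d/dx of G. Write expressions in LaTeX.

d/dx[G] = \frac{- 4 \sqrt{3} x^{3} - 4 \sqrt{3} x}{\sqrt{6 x^{4} + 12 x^{2} + 5}}
This equals f(x) exactly, so the claim holds.

Valid - the claim checks out under differentiation.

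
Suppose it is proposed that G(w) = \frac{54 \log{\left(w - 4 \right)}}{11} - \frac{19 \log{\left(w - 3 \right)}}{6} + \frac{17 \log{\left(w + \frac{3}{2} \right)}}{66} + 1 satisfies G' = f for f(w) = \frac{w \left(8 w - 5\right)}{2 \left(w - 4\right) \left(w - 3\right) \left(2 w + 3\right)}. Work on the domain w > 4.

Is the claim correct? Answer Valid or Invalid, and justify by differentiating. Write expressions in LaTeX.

d/dw[G] = \frac{8 w^{2} - 5 w}{4 w^{3} - 22 w^{2} + 6 w + 72}
This equals f(w) exactly, so the claim holds.

Valid - differentiating G returns exactly f.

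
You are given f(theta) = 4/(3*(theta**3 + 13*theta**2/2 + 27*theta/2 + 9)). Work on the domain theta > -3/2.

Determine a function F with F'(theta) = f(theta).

An antiderivative is F(theta) = 16*log(theta + 3/2)/9 - 8*log(theta + 2)/3 + 8*log(theta + 3)/9.

Factor the denominator (3*(theta + 2)*(theta + 3)*(2*theta + 3)) and decompose: f = 32/(9*(2*theta + 3)) + 8/(9*(theta + 3)) - 8/(3*(theta + 2)); each piece integrates to a log, atan, or power term.
Check: d/dtheta[16*log(theta + 3/2)/9 - 8*log(theta + 2)/3 + 8*log(theta + 3)/9] = 8/(6*theta**3 + 39*theta**2 + 81*theta + 54), which equals f(theta).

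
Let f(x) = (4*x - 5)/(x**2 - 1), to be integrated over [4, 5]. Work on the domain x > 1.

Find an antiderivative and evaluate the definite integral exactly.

Factor the denominator ((x - 1)*(x + 1)) and decompose: f = 9/(2*(x + 1)) - 1/(2*(x - 1)); each piece integrates to a log, atan, or power term.
F(x) = (-log(x - 1) + 9*log(x + 1))/2 is an antiderivative of f.
Check: d/dx[(-log(x - 1) + 9*log(x + 1))/2] = (4*x - 5)/(x**2 - 1) = f(x).
F(5) = -log(4)/2 + 9*log(6)/2; F(4) = -log(3)/2 + 9*log(5)/2.
Integral = F(5) - F(4) = -9*log(5)/2 - log(4)/2 + log(3)/2 + 9*log(6)/2.

Antiderivative: F(x) = (-log(x - 1) + 9*log(x + 1))/2; value = -9*log(5)/2 - log(4)/2 + log(3)/2 + 9*log(6)/2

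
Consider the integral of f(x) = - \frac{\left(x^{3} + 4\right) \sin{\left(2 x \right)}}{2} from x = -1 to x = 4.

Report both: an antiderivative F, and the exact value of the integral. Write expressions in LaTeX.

Any candidate F(x) must reproduce f(x) exactly when differentiated.
F(x) = \frac{4 x^{3} \cos{\left(2 x \right)} - 6 x^{2} \sin{\left(2 x \right)} - 6 x \cos{\left(2 x \right)} + 3 \sin{\left(2 x \right)} + 16 \cos{\left(2 x \right)}}{16} is an antiderivative of f.
Check: d/dx[\frac{4 x^{3} \cos{\left(2 x \right)} - 6 x^{2} \sin{\left(2 x \right)} - 6 x \cos{\left(2 x \right)} + 3 \sin{\left(2 x \right)} + 16 \cos{\left(2 x \right)}}{16}] = - \frac{x^{3} \sin{\left(2 x \right)}}{2} - 2 \sin{\left(2 x \right)}, which equals f(x).
F(4) = - \frac{93 \sin{\left(8 \right)}}{16} + \frac{31 \cos{\left(8 \right)}}{2}; F(-1) = \frac{9 \cos{\left(2 \right)}}{8} + \frac{3 \sin{\left(2 \right)}}{16}.
Integral = F(4) - F(-1) = - \frac{93 \sin{\left(8 \right)}}{16} + \frac{31 \cos{\left(8 \right)}}{2} - \frac{3 \sin{\left(2 \right)}}{16} - \frac{9 \cos{\left(2 \right)}}{8}.

Antiderivative: F(x) = \frac{4 x^{3} \cos{\left(2 x \right)} - 6 x^{2} \sin{\left(2 x \right)} - 6 x \cos{\left(2 x \right)} + 3 \sin{\left(2 x \right)} + 16 \cos{\left(2 x \right)}}{16}; value = - \frac{93 \sin{\left(8 \right)}}{16} + \frac{31 \cos{\left(8 \right)}}{2} - \frac{3 \sin{\left(2 \right)}}{16} - \frac{9 \cos{\left(2 \right)}}{8}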